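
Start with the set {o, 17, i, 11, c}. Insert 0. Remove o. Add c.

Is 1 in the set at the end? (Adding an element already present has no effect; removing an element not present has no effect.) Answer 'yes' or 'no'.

Tracking the set through each operation:
Start: {11, 17, c, i, o}
Event 1 (add 0): added. Set: {0, 11, 17, c, i, o}
Event 2 (remove o): removed. Set: {0, 11, 17, c, i}
Event 3 (add c): already present, no change. Set: {0, 11, 17, c, i}

Final set: {0, 11, 17, c, i} (size 5)
1 is NOT in the final set.

Answer: no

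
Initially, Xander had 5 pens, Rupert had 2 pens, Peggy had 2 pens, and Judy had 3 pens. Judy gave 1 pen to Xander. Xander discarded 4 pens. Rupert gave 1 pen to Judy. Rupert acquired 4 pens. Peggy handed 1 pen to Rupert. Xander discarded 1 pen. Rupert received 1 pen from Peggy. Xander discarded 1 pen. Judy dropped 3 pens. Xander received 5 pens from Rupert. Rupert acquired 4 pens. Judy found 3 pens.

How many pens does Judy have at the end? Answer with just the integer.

Tracking counts step by step:
Start: Xander=5, Rupert=2, Peggy=2, Judy=3
Event 1 (Judy -> Xander, 1): Judy: 3 -> 2, Xander: 5 -> 6. State: Xander=6, Rupert=2, Peggy=2, Judy=2
Event 2 (Xander -4): Xander: 6 -> 2. State: Xander=2, Rupert=2, Peggy=2, Judy=2
Event 3 (Rupert -> Judy, 1): Rupert: 2 -> 1, Judy: 2 -> 3. State: Xander=2, Rupert=1, Peggy=2, Judy=3
Event 4 (Rupert +4): Rupert: 1 -> 5. State: Xander=2, Rupert=5, Peggy=2, Judy=3
Event 5 (Peggy -> Rupert, 1): Peggy: 2 -> 1, Rupert: 5 -> 6. State: Xander=2, Rupert=6, Peggy=1, Judy=3
Event 6 (Xander -1): Xander: 2 -> 1. State: Xander=1, Rupert=6, Peggy=1, Judy=3
Event 7 (Peggy -> Rupert, 1): Peggy: 1 -> 0, Rupert: 6 -> 7. State: Xander=1, Rupert=7, Peggy=0, Judy=3
Event 8 (Xander -1): Xander: 1 -> 0. State: Xander=0, Rupert=7, Peggy=0, Judy=3
Event 9 (Judy -3): Judy: 3 -> 0. State: Xander=0, Rupert=7, Peggy=0, Judy=0
Event 10 (Rupert -> Xander, 5): Rupert: 7 -> 2, Xander: 0 -> 5. State: Xander=5, Rupert=2, Peggy=0, Judy=0
Event 11 (Rupert +4): Rupert: 2 -> 6. State: Xander=5, Rupert=6, Peggy=0, Judy=0
Event 12 (Judy +3): Judy: 0 -> 3. State: Xander=5, Rupert=6, Peggy=0, Judy=3

Judy's final count: 3

Answer: 3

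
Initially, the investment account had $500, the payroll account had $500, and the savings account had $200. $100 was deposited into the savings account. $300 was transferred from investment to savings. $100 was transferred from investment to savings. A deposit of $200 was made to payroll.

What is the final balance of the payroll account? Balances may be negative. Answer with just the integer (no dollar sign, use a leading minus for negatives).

Tracking account balances step by step:
Start: investment=500, payroll=500, savings=200
Event 1 (deposit 100 to savings): savings: 200 + 100 = 300. Balances: investment=500, payroll=500, savings=300
Event 2 (transfer 300 investment -> savings): investment: 500 - 300 = 200, savings: 300 + 300 = 600. Balances: investment=200, payroll=500, savings=600
Event 3 (transfer 100 investment -> savings): investment: 200 - 100 = 100, savings: 600 + 100 = 700. Balances: investment=100, payroll=500, savings=700
Event 4 (deposit 200 to payroll): payroll: 500 + 200 = 700. Balances: investment=100, payroll=700, savings=700

Final balance of payroll: 700

Answer: 700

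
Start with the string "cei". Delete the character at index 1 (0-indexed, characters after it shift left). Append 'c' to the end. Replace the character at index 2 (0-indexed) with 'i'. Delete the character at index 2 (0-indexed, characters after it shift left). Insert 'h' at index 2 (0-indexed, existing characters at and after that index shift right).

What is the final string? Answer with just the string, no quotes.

Applying each edit step by step:
Start: "cei"
Op 1 (delete idx 1 = 'e'): "cei" -> "ci"
Op 2 (append 'c'): "ci" -> "cic"
Op 3 (replace idx 2: 'c' -> 'i'): "cic" -> "cii"
Op 4 (delete idx 2 = 'i'): "cii" -> "ci"
Op 5 (insert 'h' at idx 2): "ci" -> "cih"

Answer: cih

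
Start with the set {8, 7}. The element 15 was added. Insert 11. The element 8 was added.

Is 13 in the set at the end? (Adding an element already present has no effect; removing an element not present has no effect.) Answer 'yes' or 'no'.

Answer: no

Derivation:
Tracking the set through each operation:
Start: {7, 8}
Event 1 (add 15): added. Set: {15, 7, 8}
Event 2 (add 11): added. Set: {11, 15, 7, 8}
Event 3 (add 8): already present, no change. Set: {11, 15, 7, 8}

Final set: {11, 15, 7, 8} (size 4)
13 is NOT in the final set.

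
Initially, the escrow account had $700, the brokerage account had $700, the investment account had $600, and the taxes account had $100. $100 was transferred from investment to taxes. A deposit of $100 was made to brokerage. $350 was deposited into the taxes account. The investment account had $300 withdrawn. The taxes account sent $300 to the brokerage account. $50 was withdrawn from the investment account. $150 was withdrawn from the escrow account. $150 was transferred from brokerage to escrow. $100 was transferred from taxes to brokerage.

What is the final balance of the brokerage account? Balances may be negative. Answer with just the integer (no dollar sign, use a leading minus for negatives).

Tracking account balances step by step:
Start: escrow=700, brokerage=700, investment=600, taxes=100
Event 1 (transfer 100 investment -> taxes): investment: 600 - 100 = 500, taxes: 100 + 100 = 200. Balances: escrow=700, brokerage=700, investment=500, taxes=200
Event 2 (deposit 100 to brokerage): brokerage: 700 + 100 = 800. Balances: escrow=700, brokerage=800, investment=500, taxes=200
Event 3 (deposit 350 to taxes): taxes: 200 + 350 = 550. Balances: escrow=700, brokerage=800, investment=500, taxes=550
Event 4 (withdraw 300 from investment): investment: 500 - 300 = 200. Balances: escrow=700, brokerage=800, investment=200, taxes=550
Event 5 (transfer 300 taxes -> brokerage): taxes: 550 - 300 = 250, brokerage: 800 + 300 = 1100. Balances: escrow=700, brokerage=1100, investment=200, taxes=250
Event 6 (withdraw 50 from investment): investment: 200 - 50 = 150. Balances: escrow=700, brokerage=1100, investment=150, taxes=250
Event 7 (withdraw 150 from escrow): escrow: 700 - 150 = 550. Balances: escrow=550, brokerage=1100, investment=150, taxes=250
Event 8 (transfer 150 brokerage -> escrow): brokerage: 1100 - 150 = 950, escrow: 550 + 150 = 700. Balances: escrow=700, brokerage=950, investment=150, taxes=250
Event 9 (transfer 100 taxes -> brokerage): taxes: 250 - 100 = 150, brokerage: 950 + 100 = 1050. Balances: escrow=700, brokerage=1050, investment=150, taxes=150

Final balance of brokerage: 1050

Answer: 1050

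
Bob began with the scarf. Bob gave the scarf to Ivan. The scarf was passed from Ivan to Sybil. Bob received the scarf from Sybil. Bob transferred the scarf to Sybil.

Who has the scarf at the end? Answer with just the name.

Answer: Sybil

Derivation:
Tracking the scarf through each event:
Start: Bob has the scarf.
After event 1: Ivan has the scarf.
After event 2: Sybil has the scarf.
After event 3: Bob has the scarf.
After event 4: Sybil has the scarf.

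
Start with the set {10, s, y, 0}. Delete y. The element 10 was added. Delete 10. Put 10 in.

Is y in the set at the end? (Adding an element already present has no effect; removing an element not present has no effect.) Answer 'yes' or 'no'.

Tracking the set through each operation:
Start: {0, 10, s, y}
Event 1 (remove y): removed. Set: {0, 10, s}
Event 2 (add 10): already present, no change. Set: {0, 10, s}
Event 3 (remove 10): removed. Set: {0, s}
Event 4 (add 10): added. Set: {0, 10, s}

Final set: {0, 10, s} (size 3)
y is NOT in the final set.

Answer: no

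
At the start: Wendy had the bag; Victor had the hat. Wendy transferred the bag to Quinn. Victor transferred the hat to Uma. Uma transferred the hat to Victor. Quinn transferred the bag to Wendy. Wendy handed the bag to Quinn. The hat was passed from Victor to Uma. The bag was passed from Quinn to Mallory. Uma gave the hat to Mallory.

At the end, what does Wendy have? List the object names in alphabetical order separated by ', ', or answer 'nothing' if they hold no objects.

Tracking all object holders:
Start: bag:Wendy, hat:Victor
Event 1 (give bag: Wendy -> Quinn). State: bag:Quinn, hat:Victor
Event 2 (give hat: Victor -> Uma). State: bag:Quinn, hat:Uma
Event 3 (give hat: Uma -> Victor). State: bag:Quinn, hat:Victor
Event 4 (give bag: Quinn -> Wendy). State: bag:Wendy, hat:Victor
Event 5 (give bag: Wendy -> Quinn). State: bag:Quinn, hat:Victor
Event 6 (give hat: Victor -> Uma). State: bag:Quinn, hat:Uma
Event 7 (give bag: Quinn -> Mallory). State: bag:Mallory, hat:Uma
Event 8 (give hat: Uma -> Mallory). State: bag:Mallory, hat:Mallory

Final state: bag:Mallory, hat:Mallory
Wendy holds: (nothing).

Answer: nothing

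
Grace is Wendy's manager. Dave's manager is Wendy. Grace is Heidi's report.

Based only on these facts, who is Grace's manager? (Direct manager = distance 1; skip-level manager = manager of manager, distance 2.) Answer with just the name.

Reconstructing the manager chain from the given facts:
  Heidi -> Grace -> Wendy -> Dave
(each arrow means 'manager of the next')
Positions in the chain (0 = top):
  position of Heidi: 0
  position of Grace: 1
  position of Wendy: 2
  position of Dave: 3

Grace is at position 1; the manager is 1 step up the chain, i.e. position 0: Heidi.

Answer: Heidi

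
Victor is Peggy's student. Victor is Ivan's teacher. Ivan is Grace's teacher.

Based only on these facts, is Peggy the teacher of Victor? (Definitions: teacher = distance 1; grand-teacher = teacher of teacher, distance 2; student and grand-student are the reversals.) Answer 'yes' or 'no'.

Reconstructing the teacher chain from the given facts:
  Peggy -> Victor -> Ivan -> Grace
(each arrow means 'teacher of the next')
Positions in the chain (0 = top):
  position of Peggy: 0
  position of Victor: 1
  position of Ivan: 2
  position of Grace: 3

Peggy is at position 0, Victor is at position 1; signed distance (j - i) = 1.
'teacher' requires j - i = 1. Actual distance is 1, so the relation HOLDS.

Answer: yes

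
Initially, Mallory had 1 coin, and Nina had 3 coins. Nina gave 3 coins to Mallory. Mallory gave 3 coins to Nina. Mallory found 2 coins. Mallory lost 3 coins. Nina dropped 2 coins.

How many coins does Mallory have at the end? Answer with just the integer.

Answer: 0

Derivation:
Tracking counts step by step:
Start: Mallory=1, Nina=3
Event 1 (Nina -> Mallory, 3): Nina: 3 -> 0, Mallory: 1 -> 4. State: Mallory=4, Nina=0
Event 2 (Mallory -> Nina, 3): Mallory: 4 -> 1, Nina: 0 -> 3. State: Mallory=1, Nina=3
Event 3 (Mallory +2): Mallory: 1 -> 3. State: Mallory=3, Nina=3
Event 4 (Mallory -3): Mallory: 3 -> 0. State: Mallory=0, Nina=3
Event 5 (Nina -2): Nina: 3 -> 1. State: Mallory=0, Nina=1

Mallory's final count: 0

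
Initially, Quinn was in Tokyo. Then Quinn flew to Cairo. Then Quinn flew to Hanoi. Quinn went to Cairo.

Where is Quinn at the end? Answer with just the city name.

Tracking Quinn's location:
Start: Quinn is in Tokyo.
After move 1: Tokyo -> Cairo. Quinn is in Cairo.
After move 2: Cairo -> Hanoi. Quinn is in Hanoi.
After move 3: Hanoi -> Cairo. Quinn is in Cairo.

Answer: Cairo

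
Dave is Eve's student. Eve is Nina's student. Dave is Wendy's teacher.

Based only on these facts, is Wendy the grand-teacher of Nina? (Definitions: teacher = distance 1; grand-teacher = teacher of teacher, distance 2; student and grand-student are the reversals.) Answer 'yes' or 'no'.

Answer: no

Derivation:
Reconstructing the teacher chain from the given facts:
  Nina -> Eve -> Dave -> Wendy
(each arrow means 'teacher of the next')
Positions in the chain (0 = top):
  position of Nina: 0
  position of Eve: 1
  position of Dave: 2
  position of Wendy: 3

Wendy is at position 3, Nina is at position 0; signed distance (j - i) = -3.
'grand-teacher' requires j - i = 2. Actual distance is -3, so the relation does NOT hold.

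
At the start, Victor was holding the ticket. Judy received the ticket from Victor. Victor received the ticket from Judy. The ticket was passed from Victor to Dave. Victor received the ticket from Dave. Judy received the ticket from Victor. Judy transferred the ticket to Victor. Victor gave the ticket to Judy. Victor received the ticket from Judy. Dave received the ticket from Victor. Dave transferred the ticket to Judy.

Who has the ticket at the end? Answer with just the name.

Tracking the ticket through each event:
Start: Victor has the ticket.
After event 1: Judy has the ticket.
After event 2: Victor has the ticket.
After event 3: Dave has the ticket.
After event 4: Victor has the ticket.
After event 5: Judy has the ticket.
After event 6: Victor has the ticket.
After event 7: Judy has the ticket.
After event 8: Victor has the ticket.
After event 9: Dave has the ticket.
After event 10: Judy has the ticket.

Answer: Judy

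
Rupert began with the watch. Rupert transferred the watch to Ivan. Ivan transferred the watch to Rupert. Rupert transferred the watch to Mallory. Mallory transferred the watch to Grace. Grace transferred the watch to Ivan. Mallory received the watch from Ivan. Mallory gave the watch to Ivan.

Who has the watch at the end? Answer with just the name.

Tracking the watch through each event:
Start: Rupert has the watch.
After event 1: Ivan has the watch.
After event 2: Rupert has the watch.
After event 3: Mallory has the watch.
After event 4: Grace has the watch.
After event 5: Ivan has the watch.
After event 6: Mallory has the watch.
After event 7: Ivan has the watch.

Answer: Ivan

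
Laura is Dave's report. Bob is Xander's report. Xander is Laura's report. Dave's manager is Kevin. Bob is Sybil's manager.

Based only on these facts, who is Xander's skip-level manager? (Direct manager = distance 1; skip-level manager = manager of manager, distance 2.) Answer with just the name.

Answer: Dave

Derivation:
Reconstructing the manager chain from the given facts:
  Kevin -> Dave -> Laura -> Xander -> Bob -> Sybil
(each arrow means 'manager of the next')
Positions in the chain (0 = top):
  position of Kevin: 0
  position of Dave: 1
  position of Laura: 2
  position of Xander: 3
  position of Bob: 4
  position of Sybil: 5

Xander is at position 3; the skip-level manager is 2 steps up the chain, i.e. position 1: Dave.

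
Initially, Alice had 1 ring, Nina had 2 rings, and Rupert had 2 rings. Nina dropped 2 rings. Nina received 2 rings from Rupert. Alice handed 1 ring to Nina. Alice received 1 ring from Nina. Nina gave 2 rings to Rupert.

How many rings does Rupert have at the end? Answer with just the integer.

Tracking counts step by step:
Start: Alice=1, Nina=2, Rupert=2
Event 1 (Nina -2): Nina: 2 -> 0. State: Alice=1, Nina=0, Rupert=2
Event 2 (Rupert -> Nina, 2): Rupert: 2 -> 0, Nina: 0 -> 2. State: Alice=1, Nina=2, Rupert=0
Event 3 (Alice -> Nina, 1): Alice: 1 -> 0, Nina: 2 -> 3. State: Alice=0, Nina=3, Rupert=0
Event 4 (Nina -> Alice, 1): Nina: 3 -> 2, Alice: 0 -> 1. State: Alice=1, Nina=2, Rupert=0
Event 5 (Nina -> Rupert, 2): Nina: 2 -> 0, Rupert: 0 -> 2. State: Alice=1, Nina=0, Rupert=2

Rupert's final count: 2

Answer: 2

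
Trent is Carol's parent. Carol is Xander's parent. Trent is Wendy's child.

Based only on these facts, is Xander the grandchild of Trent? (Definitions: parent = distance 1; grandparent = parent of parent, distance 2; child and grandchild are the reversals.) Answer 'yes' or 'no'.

Reconstructing the parent chain from the given facts:
  Wendy -> Trent -> Carol -> Xander
(each arrow means 'parent of the next')
Positions in the chain (0 = top):
  position of Wendy: 0
  position of Trent: 1
  position of Carol: 2
  position of Xander: 3

Xander is at position 3, Trent is at position 1; signed distance (j - i) = -2.
'grandchild' requires j - i = -2. Actual distance is -2, so the relation HOLDS.

Answer: yes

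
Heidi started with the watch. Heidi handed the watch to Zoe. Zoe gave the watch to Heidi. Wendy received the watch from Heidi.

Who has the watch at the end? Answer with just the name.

Tracking the watch through each event:
Start: Heidi has the watch.
After event 1: Zoe has the watch.
After event 2: Heidi has the watch.
After event 3: Wendy has the watch.

Answer: Wendy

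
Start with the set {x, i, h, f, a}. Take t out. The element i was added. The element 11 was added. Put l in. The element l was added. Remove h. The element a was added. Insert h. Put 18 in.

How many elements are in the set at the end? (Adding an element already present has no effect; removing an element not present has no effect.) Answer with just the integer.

Tracking the set through each operation:
Start: {a, f, h, i, x}
Event 1 (remove t): not present, no change. Set: {a, f, h, i, x}
Event 2 (add i): already present, no change. Set: {a, f, h, i, x}
Event 3 (add 11): added. Set: {11, a, f, h, i, x}
Event 4 (add l): added. Set: {11, a, f, h, i, l, x}
Event 5 (add l): already present, no change. Set: {11, a, f, h, i, l, x}
Event 6 (remove h): removed. Set: {11, a, f, i, l, x}
Event 7 (add a): already present, no change. Set: {11, a, f, i, l, x}
Event 8 (add h): added. Set: {11, a, f, h, i, l, x}
Event 9 (add 18): added. Set: {11, 18, a, f, h, i, l, x}

Final set: {11, 18, a, f, h, i, l, x} (size 8)

Answer: 8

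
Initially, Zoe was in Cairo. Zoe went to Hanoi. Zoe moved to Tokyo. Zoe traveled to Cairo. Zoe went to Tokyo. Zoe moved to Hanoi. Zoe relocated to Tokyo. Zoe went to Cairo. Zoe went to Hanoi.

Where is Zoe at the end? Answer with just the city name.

Answer: Hanoi

Derivation:
Tracking Zoe's location:
Start: Zoe is in Cairo.
After move 1: Cairo -> Hanoi. Zoe is in Hanoi.
After move 2: Hanoi -> Tokyo. Zoe is in Tokyo.
After move 3: Tokyo -> Cairo. Zoe is in Cairo.
After move 4: Cairo -> Tokyo. Zoe is in Tokyo.
After move 5: Tokyo -> Hanoi. Zoe is in Hanoi.
After move 6: Hanoi -> Tokyo. Zoe is in Tokyo.
After move 7: Tokyo -> Cairo. Zoe is in Cairo.
After move 8: Cairo -> Hanoi. Zoe is in Hanoi.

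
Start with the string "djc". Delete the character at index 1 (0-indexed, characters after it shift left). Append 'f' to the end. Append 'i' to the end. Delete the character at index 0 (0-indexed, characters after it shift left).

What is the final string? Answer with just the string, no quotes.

Applying each edit step by step:
Start: "djc"
Op 1 (delete idx 1 = 'j'): "djc" -> "dc"
Op 2 (append 'f'): "dc" -> "dcf"
Op 3 (append 'i'): "dcf" -> "dcfi"
Op 4 (delete idx 0 = 'd'): "dcfi" -> "cfi"

Answer: cfi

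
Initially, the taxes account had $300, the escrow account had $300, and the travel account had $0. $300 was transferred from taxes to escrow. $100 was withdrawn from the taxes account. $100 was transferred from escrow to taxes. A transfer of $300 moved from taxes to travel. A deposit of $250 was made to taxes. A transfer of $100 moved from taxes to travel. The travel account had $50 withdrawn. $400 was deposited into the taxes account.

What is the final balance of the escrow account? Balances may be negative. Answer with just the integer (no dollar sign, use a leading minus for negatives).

Tracking account balances step by step:
Start: taxes=300, escrow=300, travel=0
Event 1 (transfer 300 taxes -> escrow): taxes: 300 - 300 = 0, escrow: 300 + 300 = 600. Balances: taxes=0, escrow=600, travel=0
Event 2 (withdraw 100 from taxes): taxes: 0 - 100 = -100. Balances: taxes=-100, escrow=600, travel=0
Event 3 (transfer 100 escrow -> taxes): escrow: 600 - 100 = 500, taxes: -100 + 100 = 0. Balances: taxes=0, escrow=500, travel=0
Event 4 (transfer 300 taxes -> travel): taxes: 0 - 300 = -300, travel: 0 + 300 = 300. Balances: taxes=-300, escrow=500, travel=300
Event 5 (deposit 250 to taxes): taxes: -300 + 250 = -50. Balances: taxes=-50, escrow=500, travel=300
Event 6 (transfer 100 taxes -> travel): taxes: -50 - 100 = -150, travel: 300 + 100 = 400. Balances: taxes=-150, escrow=500, travel=400
Event 7 (withdraw 50 from travel): travel: 400 - 50 = 350. Balances: taxes=-150, escrow=500, travel=350
Event 8 (deposit 400 to taxes): taxes: -150 + 400 = 250. Balances: taxes=250, escrow=500, travel=350

Final balance of escrow: 500

Answer: 500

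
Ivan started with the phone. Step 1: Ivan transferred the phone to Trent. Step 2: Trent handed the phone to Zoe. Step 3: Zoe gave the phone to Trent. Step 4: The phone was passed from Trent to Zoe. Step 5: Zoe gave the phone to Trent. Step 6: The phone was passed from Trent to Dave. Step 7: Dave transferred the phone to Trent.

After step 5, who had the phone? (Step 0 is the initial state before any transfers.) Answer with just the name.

Tracking the phone holder through step 5:
After step 0 (start): Ivan
After step 1: Trent
After step 2: Zoe
After step 3: Trent
After step 4: Zoe
After step 5: Trent

At step 5, the holder is Trent.

Answer: Trent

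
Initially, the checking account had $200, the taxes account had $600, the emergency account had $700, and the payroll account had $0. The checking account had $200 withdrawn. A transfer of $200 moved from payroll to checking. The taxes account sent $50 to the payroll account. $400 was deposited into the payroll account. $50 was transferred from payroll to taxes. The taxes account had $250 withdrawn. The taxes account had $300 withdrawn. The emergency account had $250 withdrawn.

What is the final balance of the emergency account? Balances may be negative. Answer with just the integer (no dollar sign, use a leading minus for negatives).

Answer: 450

Derivation:
Tracking account balances step by step:
Start: checking=200, taxes=600, emergency=700, payroll=0
Event 1 (withdraw 200 from checking): checking: 200 - 200 = 0. Balances: checking=0, taxes=600, emergency=700, payroll=0
Event 2 (transfer 200 payroll -> checking): payroll: 0 - 200 = -200, checking: 0 + 200 = 200. Balances: checking=200, taxes=600, emergency=700, payroll=-200
Event 3 (transfer 50 taxes -> payroll): taxes: 600 - 50 = 550, payroll: -200 + 50 = -150. Balances: checking=200, taxes=550, emergency=700, payroll=-150
Event 4 (deposit 400 to payroll): payroll: -150 + 400 = 250. Balances: checking=200, taxes=550, emergency=700, payroll=250
Event 5 (transfer 50 payroll -> taxes): payroll: 250 - 50 = 200, taxes: 550 + 50 = 600. Balances: checking=200, taxes=600, emergency=700, payroll=200
Event 6 (withdraw 250 from taxes): taxes: 600 - 250 = 350. Balances: checking=200, taxes=350, emergency=700, payroll=200
Event 7 (withdraw 300 from taxes): taxes: 350 - 300 = 50. Balances: checking=200, taxes=50, emergency=700, payroll=200
Event 8 (withdraw 250 from emergency): emergency: 700 - 250 = 450. Balances: checking=200, taxes=50, emergency=450, payroll=200

Final balance of emergency: 450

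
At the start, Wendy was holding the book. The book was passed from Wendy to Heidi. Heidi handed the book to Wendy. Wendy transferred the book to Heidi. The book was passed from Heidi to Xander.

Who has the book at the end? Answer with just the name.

Tracking the book through each event:
Start: Wendy has the book.
After event 1: Heidi has the book.
After event 2: Wendy has the book.
After event 3: Heidi has the book.
After event 4: Xander has the book.

Answer: Xander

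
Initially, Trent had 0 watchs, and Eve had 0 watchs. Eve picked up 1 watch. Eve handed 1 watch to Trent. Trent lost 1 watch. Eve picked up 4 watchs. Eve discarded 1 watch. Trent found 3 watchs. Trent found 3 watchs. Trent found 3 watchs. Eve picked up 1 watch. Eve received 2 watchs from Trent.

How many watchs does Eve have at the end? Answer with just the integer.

Tracking counts step by step:
Start: Trent=0, Eve=0
Event 1 (Eve +1): Eve: 0 -> 1. State: Trent=0, Eve=1
Event 2 (Eve -> Trent, 1): Eve: 1 -> 0, Trent: 0 -> 1. State: Trent=1, Eve=0
Event 3 (Trent -1): Trent: 1 -> 0. State: Trent=0, Eve=0
Event 4 (Eve +4): Eve: 0 -> 4. State: Trent=0, Eve=4
Event 5 (Eve -1): Eve: 4 -> 3. State: Trent=0, Eve=3
Event 6 (Trent +3): Trent: 0 -> 3. State: Trent=3, Eve=3
Event 7 (Trent +3): Trent: 3 -> 6. State: Trent=6, Eve=3
Event 8 (Trent +3): Trent: 6 -> 9. State: Trent=9, Eve=3
Event 9 (Eve +1): Eve: 3 -> 4. State: Trent=9, Eve=4
Event 10 (Trent -> Eve, 2): Trent: 9 -> 7, Eve: 4 -> 6. State: Trent=7, Eve=6

Eve's final count: 6

Answer: 6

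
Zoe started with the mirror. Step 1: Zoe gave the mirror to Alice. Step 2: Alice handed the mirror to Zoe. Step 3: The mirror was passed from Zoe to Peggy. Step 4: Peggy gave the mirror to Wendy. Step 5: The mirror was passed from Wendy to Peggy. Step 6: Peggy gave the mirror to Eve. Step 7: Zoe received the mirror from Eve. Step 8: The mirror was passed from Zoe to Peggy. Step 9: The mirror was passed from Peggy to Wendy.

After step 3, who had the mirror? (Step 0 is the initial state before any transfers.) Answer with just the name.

Tracking the mirror holder through step 3:
After step 0 (start): Zoe
After step 1: Alice
After step 2: Zoe
After step 3: Peggy

At step 3, the holder is Peggy.

Answer: Peggy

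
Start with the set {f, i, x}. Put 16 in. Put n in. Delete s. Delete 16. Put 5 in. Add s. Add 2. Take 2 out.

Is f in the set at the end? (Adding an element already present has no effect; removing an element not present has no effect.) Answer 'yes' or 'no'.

Answer: yes

Derivation:
Tracking the set through each operation:
Start: {f, i, x}
Event 1 (add 16): added. Set: {16, f, i, x}
Event 2 (add n): added. Set: {16, f, i, n, x}
Event 3 (remove s): not present, no change. Set: {16, f, i, n, x}
Event 4 (remove 16): removed. Set: {f, i, n, x}
Event 5 (add 5): added. Set: {5, f, i, n, x}
Event 6 (add s): added. Set: {5, f, i, n, s, x}
Event 7 (add 2): added. Set: {2, 5, f, i, n, s, x}
Event 8 (remove 2): removed. Set: {5, f, i, n, s, x}

Final set: {5, f, i, n, s, x} (size 6)
f is in the final set.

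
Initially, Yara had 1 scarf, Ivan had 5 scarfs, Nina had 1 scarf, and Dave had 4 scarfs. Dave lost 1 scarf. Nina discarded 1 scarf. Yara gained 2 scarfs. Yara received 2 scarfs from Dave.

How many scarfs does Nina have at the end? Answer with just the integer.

Answer: 0

Derivation:
Tracking counts step by step:
Start: Yara=1, Ivan=5, Nina=1, Dave=4
Event 1 (Dave -1): Dave: 4 -> 3. State: Yara=1, Ivan=5, Nina=1, Dave=3
Event 2 (Nina -1): Nina: 1 -> 0. State: Yara=1, Ivan=5, Nina=0, Dave=3
Event 3 (Yara +2): Yara: 1 -> 3. State: Yara=3, Ivan=5, Nina=0, Dave=3
Event 4 (Dave -> Yara, 2): Dave: 3 -> 1, Yara: 3 -> 5. State: Yara=5, Ivan=5, Nina=0, Dave=1

Nina's final count: 0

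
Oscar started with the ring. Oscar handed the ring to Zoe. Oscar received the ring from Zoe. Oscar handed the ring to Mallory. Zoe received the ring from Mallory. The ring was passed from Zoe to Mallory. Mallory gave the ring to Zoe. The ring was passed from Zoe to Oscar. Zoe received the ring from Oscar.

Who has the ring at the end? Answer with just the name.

Answer: Zoe

Derivation:
Tracking the ring through each event:
Start: Oscar has the ring.
After event 1: Zoe has the ring.
After event 2: Oscar has the ring.
After event 3: Mallory has the ring.
After event 4: Zoe has the ring.
After event 5: Mallory has the ring.
After event 6: Zoe has the ring.
After event 7: Oscar has the ring.
After event 8: Zoe has the ring.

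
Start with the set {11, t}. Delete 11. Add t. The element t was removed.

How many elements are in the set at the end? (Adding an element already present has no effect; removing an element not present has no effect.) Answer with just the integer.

Tracking the set through each operation:
Start: {11, t}
Event 1 (remove 11): removed. Set: {t}
Event 2 (add t): already present, no change. Set: {t}
Event 3 (remove t): removed. Set: {}

Final set: {} (size 0)

Answer: 0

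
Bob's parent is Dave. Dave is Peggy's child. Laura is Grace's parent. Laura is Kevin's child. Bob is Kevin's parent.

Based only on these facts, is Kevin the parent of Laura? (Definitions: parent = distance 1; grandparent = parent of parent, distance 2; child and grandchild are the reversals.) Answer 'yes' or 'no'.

Answer: yes

Derivation:
Reconstructing the parent chain from the given facts:
  Peggy -> Dave -> Bob -> Kevin -> Laura -> Grace
(each arrow means 'parent of the next')
Positions in the chain (0 = top):
  position of Peggy: 0
  position of Dave: 1
  position of Bob: 2
  position of Kevin: 3
  position of Laura: 4
  position of Grace: 5

Kevin is at position 3, Laura is at position 4; signed distance (j - i) = 1.
'parent' requires j - i = 1. Actual distance is 1, so the relation HOLDS.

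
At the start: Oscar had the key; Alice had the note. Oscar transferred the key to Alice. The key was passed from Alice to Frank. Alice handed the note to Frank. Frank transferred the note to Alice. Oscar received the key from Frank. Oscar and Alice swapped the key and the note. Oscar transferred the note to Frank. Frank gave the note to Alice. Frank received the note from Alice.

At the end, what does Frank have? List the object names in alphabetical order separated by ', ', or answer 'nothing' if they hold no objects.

Answer: note

Derivation:
Tracking all object holders:
Start: key:Oscar, note:Alice
Event 1 (give key: Oscar -> Alice). State: key:Alice, note:Alice
Event 2 (give key: Alice -> Frank). State: key:Frank, note:Alice
Event 3 (give note: Alice -> Frank). State: key:Frank, note:Frank
Event 4 (give note: Frank -> Alice). State: key:Frank, note:Alice
Event 5 (give key: Frank -> Oscar). State: key:Oscar, note:Alice
Event 6 (swap key<->note: now key:Alice, note:Oscar). State: key:Alice, note:Oscar
Event 7 (give note: Oscar -> Frank). State: key:Alice, note:Frank
Event 8 (give note: Frank -> Alice). State: key:Alice, note:Alice
Event 9 (give note: Alice -> Frank). State: key:Alice, note:Frank

Final state: key:Alice, note:Frank
Frank holds: note.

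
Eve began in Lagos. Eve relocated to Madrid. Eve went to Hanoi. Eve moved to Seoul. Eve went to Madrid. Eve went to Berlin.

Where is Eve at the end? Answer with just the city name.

Answer: Berlin

Derivation:
Tracking Eve's location:
Start: Eve is in Lagos.
After move 1: Lagos -> Madrid. Eve is in Madrid.
After move 2: Madrid -> Hanoi. Eve is in Hanoi.
After move 3: Hanoi -> Seoul. Eve is in Seoul.
After move 4: Seoul -> Madrid. Eve is in Madrid.
After move 5: Madrid -> Berlin. Eve is in Berlin.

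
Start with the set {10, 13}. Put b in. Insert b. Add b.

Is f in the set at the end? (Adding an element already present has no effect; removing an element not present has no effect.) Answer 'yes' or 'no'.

Answer: no

Derivation:
Tracking the set through each operation:
Start: {10, 13}
Event 1 (add b): added. Set: {10, 13, b}
Event 2 (add b): already present, no change. Set: {10, 13, b}
Event 3 (add b): already present, no change. Set: {10, 13, b}

Final set: {10, 13, b} (size 3)
f is NOT in the final set.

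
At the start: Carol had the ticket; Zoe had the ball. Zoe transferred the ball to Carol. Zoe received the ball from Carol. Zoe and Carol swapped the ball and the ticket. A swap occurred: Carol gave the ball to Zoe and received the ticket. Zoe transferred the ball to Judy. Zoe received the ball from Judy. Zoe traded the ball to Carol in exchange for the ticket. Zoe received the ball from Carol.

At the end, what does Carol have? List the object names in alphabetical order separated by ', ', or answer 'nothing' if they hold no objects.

Answer: nothing

Derivation:
Tracking all object holders:
Start: ticket:Carol, ball:Zoe
Event 1 (give ball: Zoe -> Carol). State: ticket:Carol, ball:Carol
Event 2 (give ball: Carol -> Zoe). State: ticket:Carol, ball:Zoe
Event 3 (swap ball<->ticket: now ball:Carol, ticket:Zoe). State: ticket:Zoe, ball:Carol
Event 4 (swap ball<->ticket: now ball:Zoe, ticket:Carol). State: ticket:Carol, ball:Zoe
Event 5 (give ball: Zoe -> Judy). State: ticket:Carol, ball:Judy
Event 6 (give ball: Judy -> Zoe). State: ticket:Carol, ball:Zoe
Event 7 (swap ball<->ticket: now ball:Carol, ticket:Zoe). State: ticket:Zoe, ball:Carol
Event 8 (give ball: Carol -> Zoe). State: ticket:Zoe, ball:Zoe

Final state: ticket:Zoe, ball:Zoe
Carol holds: (nothing).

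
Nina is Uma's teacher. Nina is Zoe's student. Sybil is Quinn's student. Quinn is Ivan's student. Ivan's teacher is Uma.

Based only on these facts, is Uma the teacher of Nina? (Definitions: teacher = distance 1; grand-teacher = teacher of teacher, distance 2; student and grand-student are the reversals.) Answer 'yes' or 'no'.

Answer: no

Derivation:
Reconstructing the teacher chain from the given facts:
  Zoe -> Nina -> Uma -> Ivan -> Quinn -> Sybil
(each arrow means 'teacher of the next')
Positions in the chain (0 = top):
  position of Zoe: 0
  position of Nina: 1
  position of Uma: 2
  position of Ivan: 3
  position of Quinn: 4
  position of Sybil: 5

Uma is at position 2, Nina is at position 1; signed distance (j - i) = -1.
'teacher' requires j - i = 1. Actual distance is -1, so the relation does NOT hold.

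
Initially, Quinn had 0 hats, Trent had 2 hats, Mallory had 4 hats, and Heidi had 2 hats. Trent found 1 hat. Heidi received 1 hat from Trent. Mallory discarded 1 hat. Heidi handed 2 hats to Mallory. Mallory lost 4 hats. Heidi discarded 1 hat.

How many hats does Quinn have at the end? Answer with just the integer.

Answer: 0

Derivation:
Tracking counts step by step:
Start: Quinn=0, Trent=2, Mallory=4, Heidi=2
Event 1 (Trent +1): Trent: 2 -> 3. State: Quinn=0, Trent=3, Mallory=4, Heidi=2
Event 2 (Trent -> Heidi, 1): Trent: 3 -> 2, Heidi: 2 -> 3. State: Quinn=0, Trent=2, Mallory=4, Heidi=3
Event 3 (Mallory -1): Mallory: 4 -> 3. State: Quinn=0, Trent=2, Mallory=3, Heidi=3
Event 4 (Heidi -> Mallory, 2): Heidi: 3 -> 1, Mallory: 3 -> 5. State: Quinn=0, Trent=2, Mallory=5, Heidi=1
Event 5 (Mallory -4): Mallory: 5 -> 1. State: Quinn=0, Trent=2, Mallory=1, Heidi=1
Event 6 (Heidi -1): Heidi: 1 -> 0. State: Quinn=0, Trent=2, Mallory=1, Heidi=0

Quinn's final count: 0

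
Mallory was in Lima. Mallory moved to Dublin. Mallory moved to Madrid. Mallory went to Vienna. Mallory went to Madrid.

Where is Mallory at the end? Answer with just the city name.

Tracking Mallory's location:
Start: Mallory is in Lima.
After move 1: Lima -> Dublin. Mallory is in Dublin.
After move 2: Dublin -> Madrid. Mallory is in Madrid.
After move 3: Madrid -> Vienna. Mallory is in Vienna.
After move 4: Vienna -> Madrid. Mallory is in Madrid.

Answer: Madrid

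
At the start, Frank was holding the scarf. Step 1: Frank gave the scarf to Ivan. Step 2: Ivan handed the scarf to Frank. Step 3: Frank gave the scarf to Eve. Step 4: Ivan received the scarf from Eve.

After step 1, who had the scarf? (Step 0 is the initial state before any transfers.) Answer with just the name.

Answer: Ivan

Derivation:
Tracking the scarf holder through step 1:
After step 0 (start): Frank
After step 1: Ivan

At step 1, the holder is Ivan.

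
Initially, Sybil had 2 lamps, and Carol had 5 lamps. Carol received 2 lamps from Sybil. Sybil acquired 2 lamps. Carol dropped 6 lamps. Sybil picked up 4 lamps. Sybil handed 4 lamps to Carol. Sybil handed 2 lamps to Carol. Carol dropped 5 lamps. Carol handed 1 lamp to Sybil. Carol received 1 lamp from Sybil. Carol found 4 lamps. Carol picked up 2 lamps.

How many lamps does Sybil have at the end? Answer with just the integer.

Tracking counts step by step:
Start: Sybil=2, Carol=5
Event 1 (Sybil -> Carol, 2): Sybil: 2 -> 0, Carol: 5 -> 7. State: Sybil=0, Carol=7
Event 2 (Sybil +2): Sybil: 0 -> 2. State: Sybil=2, Carol=7
Event 3 (Carol -6): Carol: 7 -> 1. State: Sybil=2, Carol=1
Event 4 (Sybil +4): Sybil: 2 -> 6. State: Sybil=6, Carol=1
Event 5 (Sybil -> Carol, 4): Sybil: 6 -> 2, Carol: 1 -> 5. State: Sybil=2, Carol=5
Event 6 (Sybil -> Carol, 2): Sybil: 2 -> 0, Carol: 5 -> 7. State: Sybil=0, Carol=7
Event 7 (Carol -5): Carol: 7 -> 2. State: Sybil=0, Carol=2
Event 8 (Carol -> Sybil, 1): Carol: 2 -> 1, Sybil: 0 -> 1. State: Sybil=1, Carol=1
Event 9 (Sybil -> Carol, 1): Sybil: 1 -> 0, Carol: 1 -> 2. State: Sybil=0, Carol=2
Event 10 (Carol +4): Carol: 2 -> 6. State: Sybil=0, Carol=6
Event 11 (Carol +2): Carol: 6 -> 8. State: Sybil=0, Carol=8

Sybil's final count: 0

Answer: 0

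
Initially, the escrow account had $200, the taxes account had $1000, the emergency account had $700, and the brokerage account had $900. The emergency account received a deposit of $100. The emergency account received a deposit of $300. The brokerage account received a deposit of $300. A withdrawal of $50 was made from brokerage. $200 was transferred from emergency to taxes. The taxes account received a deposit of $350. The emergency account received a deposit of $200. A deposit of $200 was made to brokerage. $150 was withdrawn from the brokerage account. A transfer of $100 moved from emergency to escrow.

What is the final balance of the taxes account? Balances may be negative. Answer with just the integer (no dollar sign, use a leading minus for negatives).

Tracking account balances step by step:
Start: escrow=200, taxes=1000, emergency=700, brokerage=900
Event 1 (deposit 100 to emergency): emergency: 700 + 100 = 800. Balances: escrow=200, taxes=1000, emergency=800, brokerage=900
Event 2 (deposit 300 to emergency): emergency: 800 + 300 = 1100. Balances: escrow=200, taxes=1000, emergency=1100, brokerage=900
Event 3 (deposit 300 to brokerage): brokerage: 900 + 300 = 1200. Balances: escrow=200, taxes=1000, emergency=1100, brokerage=1200
Event 4 (withdraw 50 from brokerage): brokerage: 1200 - 50 = 1150. Balances: escrow=200, taxes=1000, emergency=1100, brokerage=1150
Event 5 (transfer 200 emergency -> taxes): emergency: 1100 - 200 = 900, taxes: 1000 + 200 = 1200. Balances: escrow=200, taxes=1200, emergency=900, brokerage=1150
Event 6 (deposit 350 to taxes): taxes: 1200 + 350 = 1550. Balances: escrow=200, taxes=1550, emergency=900, brokerage=1150
Event 7 (deposit 200 to emergency): emergency: 900 + 200 = 1100. Balances: escrow=200, taxes=1550, emergency=1100, brokerage=1150
Event 8 (deposit 200 to brokerage): brokerage: 1150 + 200 = 1350. Balances: escrow=200, taxes=1550, emergency=1100, brokerage=1350
Event 9 (withdraw 150 from brokerage): brokerage: 1350 - 150 = 1200. Balances: escrow=200, taxes=1550, emergency=1100, brokerage=1200
Event 10 (transfer 100 emergency -> escrow): emergency: 1100 - 100 = 1000, escrow: 200 + 100 = 300. Balances: escrow=300, taxes=1550, emergency=1000, brokerage=1200

Final balance of taxes: 1550

Answer: 1550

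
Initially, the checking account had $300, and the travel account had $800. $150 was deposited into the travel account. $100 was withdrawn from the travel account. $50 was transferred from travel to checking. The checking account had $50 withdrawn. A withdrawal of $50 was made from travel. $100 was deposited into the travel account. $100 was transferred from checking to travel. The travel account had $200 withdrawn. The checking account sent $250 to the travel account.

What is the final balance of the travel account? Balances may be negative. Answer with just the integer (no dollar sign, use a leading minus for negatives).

Tracking account balances step by step:
Start: checking=300, travel=800
Event 1 (deposit 150 to travel): travel: 800 + 150 = 950. Balances: checking=300, travel=950
Event 2 (withdraw 100 from travel): travel: 950 - 100 = 850. Balances: checking=300, travel=850
Event 3 (transfer 50 travel -> checking): travel: 850 - 50 = 800, checking: 300 + 50 = 350. Balances: checking=350, travel=800
Event 4 (withdraw 50 from checking): checking: 350 - 50 = 300. Balances: checking=300, travel=800
Event 5 (withdraw 50 from travel): travel: 800 - 50 = 750. Balances: checking=300, travel=750
Event 6 (deposit 100 to travel): travel: 750 + 100 = 850. Balances: checking=300, travel=850
Event 7 (transfer 100 checking -> travel): checking: 300 - 100 = 200, travel: 850 + 100 = 950. Balances: checking=200, travel=950
Event 8 (withdraw 200 from travel): travel: 950 - 200 = 750. Balances: checking=200, travel=750
Event 9 (transfer 250 checking -> travel): checking: 200 - 250 = -50, travel: 750 + 250 = 1000. Balances: checking=-50, travel=1000

Final balance of travel: 1000

Answer: 1000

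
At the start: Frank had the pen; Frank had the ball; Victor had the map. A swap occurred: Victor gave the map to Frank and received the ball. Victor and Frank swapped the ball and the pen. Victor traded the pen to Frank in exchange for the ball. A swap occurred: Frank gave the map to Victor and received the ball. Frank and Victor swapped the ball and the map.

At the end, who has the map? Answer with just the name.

Answer: Frank

Derivation:
Tracking all object holders:
Start: pen:Frank, ball:Frank, map:Victor
Event 1 (swap map<->ball: now map:Frank, ball:Victor). State: pen:Frank, ball:Victor, map:Frank
Event 2 (swap ball<->pen: now ball:Frank, pen:Victor). State: pen:Victor, ball:Frank, map:Frank
Event 3 (swap pen<->ball: now pen:Frank, ball:Victor). State: pen:Frank, ball:Victor, map:Frank
Event 4 (swap map<->ball: now map:Victor, ball:Frank). State: pen:Frank, ball:Frank, map:Victor
Event 5 (swap ball<->map: now ball:Victor, map:Frank). State: pen:Frank, ball:Victor, map:Frank

Final state: pen:Frank, ball:Victor, map:Frank
The map is held by Frank.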